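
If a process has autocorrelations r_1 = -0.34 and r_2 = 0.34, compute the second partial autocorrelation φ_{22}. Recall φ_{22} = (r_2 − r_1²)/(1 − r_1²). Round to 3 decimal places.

φ_{22} = (r_2 − r_1²) / (1 − r_1²)
r_1² = (-0.34)² = 0.1156
Numerator = 0.34 − 0.1156 = 0.2244; denominator = 1 − 0.1156 = 0.8844
φ_{22} = 0.2244 / 0.8844 = 0.254

0.254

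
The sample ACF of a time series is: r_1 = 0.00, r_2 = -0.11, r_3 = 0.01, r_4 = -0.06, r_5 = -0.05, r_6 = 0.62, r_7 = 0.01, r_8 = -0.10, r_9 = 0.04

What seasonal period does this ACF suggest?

The largest autocorrelation is r_6 = 0.62; the remaining lags stay at or below 0.04.
The dominant spike at lag 6 indicates a seasonal period of 6.

6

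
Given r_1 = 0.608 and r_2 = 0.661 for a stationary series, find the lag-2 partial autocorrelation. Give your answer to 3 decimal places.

φ_{22} = (r_2 − r_1²) / (1 − r_1²)
r_1² = (0.608)² = 0.369664
Numerator = 0.661 − 0.3697 = 0.2913; denominator = 1 − 0.3697 = 0.6303
φ_{22} = 0.2913 / 0.6303 = 0.462

0.462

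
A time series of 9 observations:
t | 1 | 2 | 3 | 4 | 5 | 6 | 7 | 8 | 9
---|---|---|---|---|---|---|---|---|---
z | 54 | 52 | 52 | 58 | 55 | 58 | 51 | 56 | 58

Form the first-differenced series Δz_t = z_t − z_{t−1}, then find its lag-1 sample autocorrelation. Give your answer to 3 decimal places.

-0.562

First differences Δz: -2, 0, 6, -3, 3, -7, 5, 2
Mean of differences = 0.5000
Numerator Σ(Δz_t−Δz̄)(Δz_{t+1}−Δz̄) = -75.2500
Denominator Σ(Δz_t−Δz̄)² = 134.0000
r_1(Δz) = -75.2500 / 134.0000 = -0.562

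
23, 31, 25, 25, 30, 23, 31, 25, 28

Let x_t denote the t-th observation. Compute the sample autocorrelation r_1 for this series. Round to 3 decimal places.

-0.746

Mean x̄ = (23 + 31 + 25 + 25 + 30 + 23 + 31 + 25 + 28)/9 = 26.7778
Numerator Σ_{t=1}^{8}(x_t−x̄)(x_{t+1}−x̄) = -63.8272
Denominator Σ(x_t−x̄)² = 85.5556
r_1 = -63.8272 / 85.5556 = -0.746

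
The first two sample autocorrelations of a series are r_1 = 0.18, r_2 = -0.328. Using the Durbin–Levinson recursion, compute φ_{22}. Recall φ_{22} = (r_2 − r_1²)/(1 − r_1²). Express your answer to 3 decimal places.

φ_{22} = (r_2 − r_1²) / (1 − r_1²)
r_1² = (0.18)² = 0.0324
Numerator = -0.328 − 0.0324 = -0.3604; denominator = 1 − 0.0324 = 0.9676
φ_{22} = -0.3604 / 0.9676 = -0.372

-0.372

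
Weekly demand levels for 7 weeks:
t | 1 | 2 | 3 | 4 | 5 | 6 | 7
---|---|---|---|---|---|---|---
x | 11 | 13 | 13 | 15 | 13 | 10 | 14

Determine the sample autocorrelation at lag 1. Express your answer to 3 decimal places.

-0.193

Mean x̄ = (11 + 13 + 13 + 15 + 13 + 10 + 14)/7 = 12.7143
Deviations from mean: -1.7143, 0.2857, 0.2857, 2.2857, 0.2857, -2.7143, 1.2857
Σ(x_t−x̄)(x_{t+1}−x̄) = (-0.4898) + (0.0816) + (0.6531) + (0.6531) + (-0.7755) + (-3.4898) = -3.3673
Denominator Σ(x_t−x̄)² = 17.4286
r_1 = -3.3673 / 17.4286 = -0.193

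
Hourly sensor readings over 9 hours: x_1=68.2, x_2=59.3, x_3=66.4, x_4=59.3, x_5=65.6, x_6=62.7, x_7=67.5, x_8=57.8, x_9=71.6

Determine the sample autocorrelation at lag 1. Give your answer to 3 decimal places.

Mean x̄ = (68.2 + 59.3 + 66.4 + 59.3 + 65.6 + 62.7 + 67.5 + 57.8 + 71.6)/9 = 64.2667
Numerator Σ_{t=1}^{8}(x_t−x̄)(x_{t+1}−x̄) = -122.8344
Denominator Σ(x_t−x̄)² = 179.6400
r_1 = -122.8344 / 179.6400 = -0.684

-0.684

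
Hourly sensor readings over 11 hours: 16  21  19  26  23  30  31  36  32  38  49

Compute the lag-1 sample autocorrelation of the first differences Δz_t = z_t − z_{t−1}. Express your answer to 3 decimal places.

-0.438

First differences Δz: 5, -2, 7, -3, 7, 1, 5, -4, 6, 11
Mean of differences = 3.3000
Numerator Σ(Δz_t−Δz̄)(Δz_{t+1}−Δz̄) = -98.9900
Denominator Σ(Δz_t−Δz̄)² = 226.1000
r_1(Δz) = -98.9900 / 226.1000 = -0.438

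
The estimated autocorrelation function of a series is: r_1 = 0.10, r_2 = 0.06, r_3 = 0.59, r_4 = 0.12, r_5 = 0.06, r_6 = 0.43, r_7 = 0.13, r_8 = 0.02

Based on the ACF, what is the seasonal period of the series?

3

The largest autocorrelation is r_3 = 0.59, with a weaker echo at lag 6 (0.43); the remaining lags stay at or below 0.13.
The dominant spike at lag 3 indicates a seasonal period of 3.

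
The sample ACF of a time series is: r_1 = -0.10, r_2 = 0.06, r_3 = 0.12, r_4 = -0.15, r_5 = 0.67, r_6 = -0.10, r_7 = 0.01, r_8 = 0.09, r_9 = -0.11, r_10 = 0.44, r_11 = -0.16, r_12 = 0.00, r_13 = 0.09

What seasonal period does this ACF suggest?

The largest autocorrelation is r_5 = 0.67, with a weaker echo at lag 10 (0.44); the remaining lags stay at or below 0.12.
The dominant spike at lag 5 indicates a seasonal period of 5.

5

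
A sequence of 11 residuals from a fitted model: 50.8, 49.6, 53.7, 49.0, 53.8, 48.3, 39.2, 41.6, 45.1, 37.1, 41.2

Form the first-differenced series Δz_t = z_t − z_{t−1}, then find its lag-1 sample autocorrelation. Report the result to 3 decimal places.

First differences Δz: -1.2, 4.1, -4.7, 4.8, -5.5, -9.1, 2.4, 3.5, -8.0, 4.1
Mean of differences = -0.9600
Numerator Σ(Δz_t−Δz̄)(Δz_{t+1}−Δz̄) = -110.2616
Denominator Σ(Δz_t−Δz̄)² = 266.0440
r_1(Δz) = -110.2616 / 266.0440 = -0.414

-0.414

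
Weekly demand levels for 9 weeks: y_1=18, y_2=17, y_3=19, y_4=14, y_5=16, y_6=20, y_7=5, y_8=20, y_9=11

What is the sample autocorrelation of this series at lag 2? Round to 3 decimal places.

0.329

Mean ȳ = (18 + 17 + 19 + 14 + 16 + 20 + 5 + 20 + 11)/9 = 15.5556
Σ(y_t−ȳ)(y_{t+2}−ȳ) = (8.4198) + (-2.2469) + (1.5309) + (-6.9136) + (-4.6914) + (19.7531) + (48.0864) = 63.9383
Denominator Σ(y_t−ȳ)² = 194.2222
r_2 = 63.9383 / 194.2222 = 0.329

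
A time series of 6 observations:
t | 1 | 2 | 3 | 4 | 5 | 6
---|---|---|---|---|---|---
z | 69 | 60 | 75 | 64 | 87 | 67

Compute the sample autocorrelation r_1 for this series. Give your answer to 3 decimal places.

-0.490

Mean z̄ = (69 + 60 + 75 + 64 + 87 + 67)/6 = 70.3333
Deviations from mean: -1.3333, -10.3333, 4.6667, -6.3333, 16.6667, -3.3333
Numerator Σ_{t=1}^{5}(z_t−z̄)(z_{t+1}−z̄) = -225.1111
Denominator Σ(z_t−z̄)² = 459.3333
r_1 = -225.1111 / 459.3333 = -0.490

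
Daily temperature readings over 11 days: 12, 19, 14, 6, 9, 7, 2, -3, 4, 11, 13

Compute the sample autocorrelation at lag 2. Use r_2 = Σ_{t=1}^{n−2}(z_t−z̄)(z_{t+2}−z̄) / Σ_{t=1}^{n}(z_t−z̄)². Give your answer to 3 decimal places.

Mean z̄ = (12 + 19 + 14 + 6 + 9 + 7 + 2 − 3 + 4 + 11 + 13)/11 = 8.5455
Numerator Σ_{t=1}^{9}(z_t−z̄)(z_{t+2}−z̄) = -5.3223
Denominator Σ(z_t−z̄)² = 382.7273
r_2 = -5.3223 / 382.7273 = -0.014

-0.014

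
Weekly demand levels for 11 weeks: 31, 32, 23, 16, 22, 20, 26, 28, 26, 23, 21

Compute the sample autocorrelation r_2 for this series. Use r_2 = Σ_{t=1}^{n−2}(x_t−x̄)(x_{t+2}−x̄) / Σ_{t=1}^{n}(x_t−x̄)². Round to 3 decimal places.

Mean x̄ = (31 + 32 + 23 + 16 + 22 + 20 + 26 + 28 + 26 + 23 + 21)/11 = 24.3636
Numerator Σ_{t=1}^{9}(x_t−x̄)(x_{t+2}−x̄) = -60.7190
Denominator Σ(x_t−x̄)² = 230.5455
r_2 = -60.7190 / 230.5455 = -0.263

-0.263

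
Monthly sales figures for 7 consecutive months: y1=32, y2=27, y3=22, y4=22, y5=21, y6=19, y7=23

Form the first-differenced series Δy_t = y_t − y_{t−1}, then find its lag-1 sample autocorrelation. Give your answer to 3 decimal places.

0.083

First differences Δy: -5, -5, 0, -1, -2, 4
Mean of differences = -1.5000
Numerator Σ(Δy_t−Δȳ)(Δy_{t+1}−Δȳ) = 4.7500
Denominator Σ(Δy_t−Δȳ)² = 57.5000
r_1(Δy) = 4.7500 / 57.5000 = 0.083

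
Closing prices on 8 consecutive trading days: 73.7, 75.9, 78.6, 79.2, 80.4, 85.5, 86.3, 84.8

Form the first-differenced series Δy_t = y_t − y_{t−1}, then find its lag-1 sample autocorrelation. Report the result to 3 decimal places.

First differences Δy: 2.2, 2.7, 0.6, 1.2, 5.1, 0.8, -1.5
Mean of differences = 1.5857
Numerator Σ(Δy_t−Δȳ)(Δy_{t+1}−Δȳ) = -1.7259
Denominator Σ(Δy_t−Δȳ)² = 25.2286
r_1(Δy) = -1.7259 / 25.2286 = -0.068

-0.068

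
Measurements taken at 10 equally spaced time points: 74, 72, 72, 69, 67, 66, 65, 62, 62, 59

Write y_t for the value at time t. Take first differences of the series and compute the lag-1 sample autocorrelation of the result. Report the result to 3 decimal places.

-0.620

First differences Δy: -2, 0, -3, -2, -1, -1, -3, 0, -3
Mean of differences = -1.6667
Numerator Σ(Δy_t−Δȳ)(Δy_{t+1}−Δȳ) = -7.4444
Denominator Σ(Δy_t−Δȳ)² = 12.0000
r_1(Δy) = -7.4444 / 12.0000 = -0.620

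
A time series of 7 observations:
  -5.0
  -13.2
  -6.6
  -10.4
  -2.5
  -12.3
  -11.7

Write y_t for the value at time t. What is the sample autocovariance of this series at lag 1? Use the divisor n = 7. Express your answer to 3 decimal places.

Mean ȳ = (-5.0 − 13.2 − 6.6 − 10.4 − 2.5 − 12.3 − 11.7)/7 = -8.8143
Σ_{t=1}^{6}(y_t−ȳ)(y_{t+1}−ȳ) = -51.9145
γ_1 = -51.9145 / 7 = -7.416

-7.416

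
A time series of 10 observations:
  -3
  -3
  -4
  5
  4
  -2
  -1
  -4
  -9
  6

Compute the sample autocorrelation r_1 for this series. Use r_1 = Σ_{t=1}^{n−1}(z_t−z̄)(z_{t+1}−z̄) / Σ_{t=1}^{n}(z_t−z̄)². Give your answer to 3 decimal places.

Mean z̄ = (-3 − 3 − 4 + 5 + 4 − 2 − 1 − 4 − 9 + 6)/10 = -1.1000
Numerator Σ_{t=1}^{9}(z_t−z̄)(z_{t+1}−z̄) = -15.6100
Denominator Σ(z_t−z̄)² = 200.9000
r_1 = -15.6100 / 200.9000 = -0.078

-0.078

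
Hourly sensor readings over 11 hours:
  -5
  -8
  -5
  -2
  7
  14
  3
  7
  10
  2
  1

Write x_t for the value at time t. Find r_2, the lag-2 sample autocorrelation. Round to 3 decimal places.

0.142

Mean x̄ = (-5 − 8 − 5 − 2 + 7 + 14 + 3 + 7 + 10 + 2 + 1)/11 = 2.1818
Numerator Σ_{t=1}^{9}(x_t−x̄)(x_{t+2}−x̄) = 67.2975
Denominator Σ(x_t−x̄)² = 473.6364
r_2 = 67.2975 / 473.6364 = 0.142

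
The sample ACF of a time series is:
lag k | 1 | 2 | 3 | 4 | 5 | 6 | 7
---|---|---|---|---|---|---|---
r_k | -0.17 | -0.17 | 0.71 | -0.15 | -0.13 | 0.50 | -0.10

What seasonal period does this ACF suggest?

The largest autocorrelation is r_3 = 0.71, with a weaker echo at lag 6 (0.50); the remaining lags stay at or below -0.10.
The dominant spike at lag 3 indicates a seasonal period of 3.

3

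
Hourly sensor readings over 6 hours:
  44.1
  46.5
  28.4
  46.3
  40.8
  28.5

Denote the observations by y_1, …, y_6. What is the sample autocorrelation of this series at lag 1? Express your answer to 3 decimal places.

-0.346

Mean ȳ = (44.1 + 46.5 + 28.4 + 46.3 + 40.8 + 28.5)/6 = 39.1000
Deviations from mean: 5.0000, 7.4000, -10.7000, 7.2000, 1.7000, -10.6000
Σ(y_t−ȳ)(y_{t+1}−ȳ) = (37.0000) + (-79.1800) + (-77.0400) + (12.2400) + (-18.0200) = -125.0000
Denominator Σ(y_t−ȳ)² = 361.3400
r_1 = -125.0000 / 361.3400 = -0.346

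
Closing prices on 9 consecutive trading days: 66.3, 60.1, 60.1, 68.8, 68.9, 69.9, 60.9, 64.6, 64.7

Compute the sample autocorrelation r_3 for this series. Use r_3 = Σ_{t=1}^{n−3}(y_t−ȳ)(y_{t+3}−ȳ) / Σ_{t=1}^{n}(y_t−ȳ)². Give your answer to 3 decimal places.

Mean ȳ = (66.3 + 60.1 + 60.1 + 68.8 + 68.9 + 69.9 + 60.9 + 64.6 + 64.7)/9 = 64.9222
Σ(y_t−ȳ)(y_{t+3}−ȳ) = (5.3427) + (-19.1817) + (-24.0040) + (-15.5973) + (-1.2817) + (-1.1062) = -55.8281
Denominator Σ(y_t−ȳ)² = 120.3756
r_3 = -55.8281 / 120.3756 = -0.464

-0.464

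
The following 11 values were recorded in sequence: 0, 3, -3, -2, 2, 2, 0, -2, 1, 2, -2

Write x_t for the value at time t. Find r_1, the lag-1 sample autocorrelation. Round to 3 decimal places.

-0.170

Mean x̄ = (0 + 3 − 3 − 2 + 2 + 2 + 0 − 2 + 1 + 2 − 2)/11 = 0.0909
Numerator Σ_{t=1}^{10}(x_t−x̄)(x_{t+1}−x̄) = -7.2810
Denominator Σ(x_t−x̄)² = 42.9091
r_1 = -7.2810 / 42.9091 = -0.170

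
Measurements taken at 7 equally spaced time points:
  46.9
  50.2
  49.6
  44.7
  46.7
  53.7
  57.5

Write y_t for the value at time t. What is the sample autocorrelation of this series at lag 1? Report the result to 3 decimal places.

Mean ȳ = (46.9 + 50.2 + 49.6 + 44.7 + 46.7 + 53.7 + 57.5)/7 = 49.9000
Deviations from mean: -3.0000, 0.3000, -0.3000, -5.2000, -3.2000, 3.8000, 7.6000
Σ(y_t−ȳ)(y_{t+1}−ȳ) = (-0.9000) + (-0.0900) + (1.5600) + (16.6400) + (-12.1600) + (28.8800) = 33.9300
Denominator Σ(y_t−ȳ)² = 118.6600
r_1 = 33.9300 / 118.6600 = 0.286

0.286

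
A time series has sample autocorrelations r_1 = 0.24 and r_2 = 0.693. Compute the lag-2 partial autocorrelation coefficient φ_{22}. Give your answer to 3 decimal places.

φ_{22} = (r_2 − r_1²) / (1 − r_1²)
r_1² = (0.24)² = 0.0576
Numerator = 0.693 − 0.0576 = 0.6354; denominator = 1 − 0.0576 = 0.9424
φ_{22} = 0.6354 / 0.9424 = 0.674

0.674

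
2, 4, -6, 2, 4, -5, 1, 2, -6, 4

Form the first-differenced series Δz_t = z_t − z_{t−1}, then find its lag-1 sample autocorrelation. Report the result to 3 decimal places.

-0.520

First differences Δz: 2, -10, 8, 2, -9, 6, 1, -8, 10
Mean of differences = 0.2222
Numerator Σ(Δz_t−Δz̄)(Δz_{t+1}−Δz̄) = -235.8272
Denominator Σ(Δz_t−Δz̄)² = 453.5556
r_1(Δz) = -235.8272 / 453.5556 = -0.520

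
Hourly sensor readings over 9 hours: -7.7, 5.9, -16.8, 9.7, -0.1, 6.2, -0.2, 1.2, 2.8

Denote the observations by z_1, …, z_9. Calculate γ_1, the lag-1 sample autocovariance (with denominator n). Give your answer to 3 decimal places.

-34.210

Mean z̄ = (-7.7 + 5.9 − 16.8 + 9.7 − 0.1 + 6.2 − 0.2 + 1.2 + 2.8)/9 = 0.1111
Σ_{t=1}^{8}(z_t−z̄)(z_{t+1}−z̄) = -307.8879
γ_1 = -307.8879 / 9 = -34.210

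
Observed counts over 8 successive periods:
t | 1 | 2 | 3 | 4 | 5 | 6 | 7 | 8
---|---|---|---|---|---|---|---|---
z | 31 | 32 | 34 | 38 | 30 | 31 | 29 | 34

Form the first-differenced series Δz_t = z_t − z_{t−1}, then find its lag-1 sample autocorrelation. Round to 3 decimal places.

First differences Δz: 1, 2, 4, -8, 1, -2, 5
Mean of differences = 0.4286
Numerator Σ(Δz_t−Δz̄)(Δz_{t+1}−Δz̄) = -40.8980
Denominator Σ(Δz_t−Δz̄)² = 113.7143
r_1(Δz) = -40.8980 / 113.7143 = -0.360

-0.360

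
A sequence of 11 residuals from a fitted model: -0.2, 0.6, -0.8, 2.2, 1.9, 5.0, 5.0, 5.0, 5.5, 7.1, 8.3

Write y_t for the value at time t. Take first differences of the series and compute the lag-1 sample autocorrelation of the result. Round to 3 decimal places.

First differences Δy: 0.8, -1.4, 3.0, -0.3, 3.1, 0.0, 0.0, 0.5, 1.6, 1.2
Mean of differences = 0.8500
Numerator Σ(Δy_t−Δȳ)(Δy_{t+1}−Δȳ) = -10.6775
Denominator Σ(Δy_t−Δȳ)² = 18.3250
r_1(Δy) = -10.6775 / 18.3250 = -0.583

-0.583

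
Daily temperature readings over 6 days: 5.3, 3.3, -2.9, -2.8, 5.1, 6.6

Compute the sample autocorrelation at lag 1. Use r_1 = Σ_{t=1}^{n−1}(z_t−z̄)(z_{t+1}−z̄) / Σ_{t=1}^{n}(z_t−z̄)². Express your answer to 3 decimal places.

Mean z̄ = (5.3 + 3.3 − 2.9 − 2.8 + 5.1 + 6.6)/6 = 2.4333
Deviations from mean: 2.8667, 0.8667, -5.3333, -5.2333, 2.6667, 4.1667
Σ(z_t−z̄)(z_{t+1}−z̄) = (2.4844) + (-4.6222) + (27.9111) + (-13.9556) + (11.1111) = 22.9289
Denominator Σ(z_t−z̄)² = 89.2733
r_1 = 22.9289 / 89.2733 = 0.257

0.257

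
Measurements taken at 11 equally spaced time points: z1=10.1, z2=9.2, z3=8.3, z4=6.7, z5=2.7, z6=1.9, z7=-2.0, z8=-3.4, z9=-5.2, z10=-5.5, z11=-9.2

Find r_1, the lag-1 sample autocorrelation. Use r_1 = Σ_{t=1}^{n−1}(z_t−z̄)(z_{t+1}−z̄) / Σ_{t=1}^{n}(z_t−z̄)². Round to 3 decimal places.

0.732

Mean z̄ = (10.1 + 9.2 + 8.3 + 6.7 + 2.7 + 1.9 − 2.0 − 3.4 − 5.2 − 5.5 − 9.2)/11 = 1.2364
Numerator Σ_{t=1}^{10}(z_t−z̄)(z_{t+1}−z̄) = 330.7596
Denominator Σ(z_t−z̄)² = 452.0055
r_1 = 330.7596 / 452.0055 = 0.732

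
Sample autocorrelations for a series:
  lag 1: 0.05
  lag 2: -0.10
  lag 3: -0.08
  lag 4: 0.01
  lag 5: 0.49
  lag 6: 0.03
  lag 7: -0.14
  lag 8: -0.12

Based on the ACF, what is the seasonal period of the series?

5

The largest autocorrelation is r_5 = 0.49; the remaining lags stay at or below 0.05.
The dominant spike at lag 5 indicates a seasonal period of 5.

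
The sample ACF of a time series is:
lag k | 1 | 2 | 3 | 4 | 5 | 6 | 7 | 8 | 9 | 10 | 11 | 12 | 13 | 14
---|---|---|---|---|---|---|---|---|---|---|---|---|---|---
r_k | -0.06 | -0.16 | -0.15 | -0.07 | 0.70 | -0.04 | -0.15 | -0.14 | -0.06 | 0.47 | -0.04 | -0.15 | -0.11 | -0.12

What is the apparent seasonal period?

5

The largest autocorrelation is r_5 = 0.70, with a weaker echo at lag 10 (0.47); the remaining lags stay at or below -0.04.
The dominant spike at lag 5 indicates a seasonal period of 5.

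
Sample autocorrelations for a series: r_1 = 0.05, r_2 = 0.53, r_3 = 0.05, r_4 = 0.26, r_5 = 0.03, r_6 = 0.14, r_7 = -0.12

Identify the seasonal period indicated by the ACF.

2

The largest autocorrelation is r_2 = 0.53, with a weaker echo at lag 4 (0.26); the remaining lags stay at or below 0.14.
The dominant spike at lag 2 indicates a seasonal period of 2.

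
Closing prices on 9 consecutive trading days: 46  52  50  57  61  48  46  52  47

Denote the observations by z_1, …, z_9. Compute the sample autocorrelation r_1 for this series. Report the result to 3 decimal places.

Mean z̄ = (46 + 52 + 50 + 57 + 61 + 48 + 46 + 52 + 47)/9 = 51.0000
Numerator Σ_{t=1}^{8}(z_t−z̄)(z_{t+1}−z̄) = 24.0000
Denominator Σ(z_t−z̄)² = 214.0000
r_1 = 24.0000 / 214.0000 = 0.112

0.112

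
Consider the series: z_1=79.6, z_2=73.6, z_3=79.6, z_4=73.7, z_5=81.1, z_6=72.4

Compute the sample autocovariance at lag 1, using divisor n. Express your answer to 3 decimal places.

-9.794

Mean z̄ = (79.6 + 73.6 + 79.6 + 73.7 + 81.1 + 72.4)/6 = 76.6667
Σ_{t=1}^{5}(z_t−z̄)(z_{t+1}−z̄) = -58.7611
γ_1 = -58.7611 / 6 = -9.794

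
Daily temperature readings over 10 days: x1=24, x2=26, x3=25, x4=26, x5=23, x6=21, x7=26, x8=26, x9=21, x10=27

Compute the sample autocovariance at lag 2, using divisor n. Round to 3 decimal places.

-1.300

Mean x̄ = (24 + 26 + 25 + 26 + 23 + 21 + 26 + 26 + 21 + 27)/10 = 24.5000
Σ_{t=1}^{8}(x_t−x̄)(x_{t+2}−x̄) = -13.0000
γ_2 = -13.0000 / 10 = -1.300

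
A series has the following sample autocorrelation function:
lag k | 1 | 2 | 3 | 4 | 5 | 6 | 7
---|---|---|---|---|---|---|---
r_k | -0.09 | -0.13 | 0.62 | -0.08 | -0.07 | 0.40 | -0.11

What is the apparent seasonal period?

The largest autocorrelation is r_3 = 0.62, with a weaker echo at lag 6 (0.40); the remaining lags stay at or below -0.07.
The dominant spike at lag 3 indicates a seasonal period of 3.

3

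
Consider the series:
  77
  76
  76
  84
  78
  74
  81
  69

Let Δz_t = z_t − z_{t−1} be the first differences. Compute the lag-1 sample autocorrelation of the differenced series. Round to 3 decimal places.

-0.437

First differences Δz: -1, 0, 8, -6, -4, 7, -12
Mean of differences = -1.1429
Numerator Σ(Δz_t−Δz̄)(Δz_{t+1}−Δz̄) = -131.5918
Denominator Σ(Δz_t−Δz̄)² = 300.8571
r_1(Δz) = -131.5918 / 300.8571 = -0.437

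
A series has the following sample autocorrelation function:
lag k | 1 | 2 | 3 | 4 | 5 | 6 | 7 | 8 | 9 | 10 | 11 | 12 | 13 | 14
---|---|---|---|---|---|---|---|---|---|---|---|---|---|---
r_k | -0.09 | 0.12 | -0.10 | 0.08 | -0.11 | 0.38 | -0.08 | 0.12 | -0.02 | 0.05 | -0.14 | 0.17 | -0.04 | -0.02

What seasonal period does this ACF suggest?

6

The largest autocorrelation is r_6 = 0.38, with a weaker echo at lag 12 (0.17); the remaining lags stay at or below 0.12.
The dominant spike at lag 6 indicates a seasonal period of 6.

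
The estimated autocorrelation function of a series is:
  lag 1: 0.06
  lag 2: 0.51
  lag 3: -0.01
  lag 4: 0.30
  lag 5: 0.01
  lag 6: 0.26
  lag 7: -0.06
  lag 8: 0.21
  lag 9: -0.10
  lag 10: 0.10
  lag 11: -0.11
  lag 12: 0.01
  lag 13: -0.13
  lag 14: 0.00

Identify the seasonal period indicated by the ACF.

The largest autocorrelation is r_2 = 0.51, with weaker echoes at lags 4 (0.30), 6 (0.26) and 8 (0.21); the remaining lags stay at or below 0.10.
The dominant spike at lag 2 indicates a seasonal period of 2.

2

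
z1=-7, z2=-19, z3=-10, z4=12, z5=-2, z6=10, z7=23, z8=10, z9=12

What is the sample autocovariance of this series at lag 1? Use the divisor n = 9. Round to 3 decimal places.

72.365

Mean z̄ = (-7 − 19 − 10 + 12 − 2 + 10 + 23 + 10 + 12)/9 = 3.2222
Σ_{t=1}^{8}(z_t−z̄)(z_{t+1}−z̄) = 651.2840
γ_1 = 651.2840 / 9 = 72.365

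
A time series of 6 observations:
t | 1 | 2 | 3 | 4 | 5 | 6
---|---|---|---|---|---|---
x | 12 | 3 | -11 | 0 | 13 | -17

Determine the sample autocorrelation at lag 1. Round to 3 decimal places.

Mean x̄ = (12 + 3 − 11 + 0 + 13 − 17)/6 = 0.0000
Deviations from mean: 12.0000, 3.0000, -11.0000, 0.0000, 13.0000, -17.0000
Σ(x_t−x̄)(x_{t+1}−x̄) = (36.0000) + (-33.0000) + (0.0000) + (0.0000) + (-221.0000) = -218.0000
Denominator Σ(x_t−x̄)² = 732.0000
r_1 = -218.0000 / 732.0000 = -0.298

-0.298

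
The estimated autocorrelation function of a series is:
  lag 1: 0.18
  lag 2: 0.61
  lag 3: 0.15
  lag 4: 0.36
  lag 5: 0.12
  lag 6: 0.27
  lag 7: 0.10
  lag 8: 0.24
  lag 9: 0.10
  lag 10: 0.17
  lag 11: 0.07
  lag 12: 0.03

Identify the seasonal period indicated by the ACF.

2

The largest autocorrelation is r_2 = 0.61, with weaker echoes at lags 4 (0.36), 6 (0.27) and 8 (0.24); the remaining lags stay at or below 0.18.
The dominant spike at lag 2 indicates a seasonal period of 2.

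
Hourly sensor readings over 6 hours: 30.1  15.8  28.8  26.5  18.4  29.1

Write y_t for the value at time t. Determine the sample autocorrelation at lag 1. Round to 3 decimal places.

-0.616

Mean ȳ = (30.1 + 15.8 + 28.8 + 26.5 + 18.4 + 29.1)/6 = 24.7833
Σ(y_t−ȳ)(y_{t+1}−ȳ) = (-47.7614) + (-36.0831) + (6.8953) + (-10.9581) + (-27.5547) = -115.4619
Denominator Σ(y_t−ȳ)² = 187.4283
r_1 = -115.4619 / 187.4283 = -0.616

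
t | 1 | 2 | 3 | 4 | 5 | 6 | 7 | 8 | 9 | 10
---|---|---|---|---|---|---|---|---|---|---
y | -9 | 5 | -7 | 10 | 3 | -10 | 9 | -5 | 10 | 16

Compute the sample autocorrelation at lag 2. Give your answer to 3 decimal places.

0.089

Mean ȳ = (-9 + 5 − 7 + 10 + 3 − 10 + 9 − 5 + 10 + 16)/10 = 2.2000
Numerator Σ_{t=1}^{8}(y_t−ȳ)(y_{t+2}−ȳ) = 69.3200
Denominator Σ(y_t−ȳ)² = 777.6000
r_2 = 69.3200 / 777.6000 = 0.089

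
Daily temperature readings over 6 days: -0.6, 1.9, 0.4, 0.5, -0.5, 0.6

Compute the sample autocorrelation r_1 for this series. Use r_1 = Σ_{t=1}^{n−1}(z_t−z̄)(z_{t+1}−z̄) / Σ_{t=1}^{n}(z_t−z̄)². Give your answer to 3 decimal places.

Mean z̄ = (-0.6 + 1.9 + 0.4 + 0.5 − 0.5 + 0.6)/6 = 0.3833
Deviations from mean: -0.9833, 1.5167, 0.0167, 0.1167, -0.8833, 0.2167
Numerator Σ_{t=1}^{5}(z_t−z̄)(z_{t+1}−z̄) = -1.7586
Denominator Σ(z_t−z̄)² = 4.1083
r_1 = -1.7586 / 4.1083 = -0.428

-0.428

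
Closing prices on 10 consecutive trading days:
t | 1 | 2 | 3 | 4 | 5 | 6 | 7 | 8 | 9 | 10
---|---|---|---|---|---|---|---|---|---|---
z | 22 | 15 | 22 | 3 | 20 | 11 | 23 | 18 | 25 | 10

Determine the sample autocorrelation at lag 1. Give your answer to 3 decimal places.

Mean z̄ = (22 + 15 + 22 + 3 + 20 + 11 + 23 + 18 + 25 + 10)/10 = 16.9000
Numerator Σ_{t=1}^{9}(z_t−z̄)(z_{t+1}−z̄) = -227.9100
Denominator Σ(z_t−z̄)² = 444.9000
r_1 = -227.9100 / 444.9000 = -0.512

-0.512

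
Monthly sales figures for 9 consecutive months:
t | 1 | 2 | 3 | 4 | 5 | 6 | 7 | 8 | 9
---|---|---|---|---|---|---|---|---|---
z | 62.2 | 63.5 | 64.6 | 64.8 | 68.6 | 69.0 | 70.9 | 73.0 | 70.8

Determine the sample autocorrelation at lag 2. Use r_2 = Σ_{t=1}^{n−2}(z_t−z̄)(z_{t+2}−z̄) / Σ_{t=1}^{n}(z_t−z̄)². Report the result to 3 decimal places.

Mean z̄ = (62.2 + 63.5 + 64.6 + 64.8 + 68.6 + 69.0 + 70.9 + 73.0 + 70.8)/9 = 67.4889
Σ(z_t−z̄)(z_{t+2}−z̄) = (15.2790) + (10.7257) + (-3.2099) + (-4.0632) + (3.7901) + (8.3279) + (11.2946) = 42.1442
Denominator Σ(z_t−z̄)² = 115.9489
r_2 = 42.1442 / 115.9489 = 0.363

0.363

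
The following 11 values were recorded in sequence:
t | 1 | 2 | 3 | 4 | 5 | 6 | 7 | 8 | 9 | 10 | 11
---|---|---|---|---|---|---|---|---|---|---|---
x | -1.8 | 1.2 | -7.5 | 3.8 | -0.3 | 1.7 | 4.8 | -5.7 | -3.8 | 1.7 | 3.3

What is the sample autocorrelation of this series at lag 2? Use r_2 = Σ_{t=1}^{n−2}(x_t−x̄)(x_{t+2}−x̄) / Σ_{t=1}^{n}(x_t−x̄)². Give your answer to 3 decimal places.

Mean x̄ = (-1.8 + 1.2 − 7.5 + 3.8 − 0.3 + 1.7 + 4.8 − 5.7 − 3.8 + 1.7 + 3.3)/11 = -0.2364
Numerator Σ_{t=1}^{9}(x_t−x̄)(x_{t+2}−x̄) = -26.5963
Denominator Σ(x_t−x̄)² = 161.4855
r_2 = -26.5963 / 161.4855 = -0.165

-0.165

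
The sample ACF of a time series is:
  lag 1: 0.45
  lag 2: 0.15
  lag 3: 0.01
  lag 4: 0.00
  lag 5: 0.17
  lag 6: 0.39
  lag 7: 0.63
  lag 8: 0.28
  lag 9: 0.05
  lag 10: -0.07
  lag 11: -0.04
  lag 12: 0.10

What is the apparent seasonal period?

7

The largest autocorrelation is r_7 = 0.63; the remaining lags stay at or below 0.45. The elevated value at lag 1 (0.45), dropping to 0.15 at lag 2, reflects decaying short-term dependence rather than seasonality.
The dominant spike at lag 7 indicates a seasonal period of 7.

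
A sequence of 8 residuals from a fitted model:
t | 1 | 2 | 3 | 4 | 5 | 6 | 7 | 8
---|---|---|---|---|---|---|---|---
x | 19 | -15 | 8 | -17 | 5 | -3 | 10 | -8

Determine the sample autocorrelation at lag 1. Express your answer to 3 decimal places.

Mean x̄ = (19 − 15 + 8 − 17 + 5 − 3 + 10 − 8)/8 = -0.1250
Deviations from mean: 19.1250, -14.8750, 8.1250, -16.8750, 5.1250, -2.8750, 10.1250, -7.8750
Σ(x_t−x̄)(x_{t+1}−x̄) = (-284.4844) + (-120.8594) + (-137.1094) + (-86.4844) + (-14.7344) + (-29.1094) + (-79.7344) = -752.5156
Denominator Σ(x_t−x̄)² = 1136.8750
r_1 = -752.5156 / 1136.8750 = -0.662

-0.662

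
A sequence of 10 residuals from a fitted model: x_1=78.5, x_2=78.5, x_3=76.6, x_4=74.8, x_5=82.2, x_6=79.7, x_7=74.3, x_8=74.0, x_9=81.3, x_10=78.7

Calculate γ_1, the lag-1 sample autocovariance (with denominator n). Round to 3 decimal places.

Mean x̄ = (78.5 + 78.5 + 76.6 + 74.8 + 82.2 + 79.7 + 74.3 + 74.0 + 81.3 + 78.7)/10 = 77.8600
Σ_{t=1}^{9}(x_t−x̄)(x_{t+1}−x̄) = -5.0336
γ_1 = -5.0336 / 10 = -0.503

-0.503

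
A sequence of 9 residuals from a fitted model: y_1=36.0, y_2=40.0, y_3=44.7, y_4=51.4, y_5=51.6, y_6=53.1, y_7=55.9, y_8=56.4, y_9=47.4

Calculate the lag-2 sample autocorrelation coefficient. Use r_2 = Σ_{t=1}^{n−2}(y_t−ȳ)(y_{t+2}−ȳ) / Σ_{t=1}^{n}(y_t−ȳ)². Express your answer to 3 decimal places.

0.189

Mean ȳ = (36.0 + 40.0 + 44.7 + 51.4 + 51.6 + 53.1 + 55.9 + 56.4 + 47.4)/9 = 48.5000
Σ(y_t−ȳ)(y_{t+2}−ȳ) = (47.5000) + (-24.6500) + (-11.7800) + (13.3400) + (22.9400) + (36.3400) + (-8.1400) = 75.5500
Denominator Σ(y_t−ȳ)² = 400.5000
r_2 = 75.5500 / 400.5000 = 0.189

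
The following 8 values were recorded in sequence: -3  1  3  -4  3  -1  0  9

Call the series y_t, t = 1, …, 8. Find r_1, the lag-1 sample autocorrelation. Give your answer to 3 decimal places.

Mean ȳ = (-3 + 1 + 3 − 4 + 3 − 1 + 0 + 9)/8 = 1.0000
Deviations from mean: -4.0000, 0.0000, 2.0000, -5.0000, 2.0000, -2.0000, -1.0000, 8.0000
Numerator Σ_{t=1}^{7}(y_t−ȳ)(y_{t+1}−ȳ) = -30.0000
Denominator Σ(y_t−ȳ)² = 118.0000
r_1 = -30.0000 / 118.0000 = -0.254

-0.254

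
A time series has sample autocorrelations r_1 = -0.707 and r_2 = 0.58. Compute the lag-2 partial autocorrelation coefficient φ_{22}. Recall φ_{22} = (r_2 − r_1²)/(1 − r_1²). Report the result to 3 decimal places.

0.160

φ_{22} = (r_2 − r_1²) / (1 − r_1²)
r_1² = (-0.707)² = 0.499849
Numerator = 0.58 − 0.4998 = 0.0802; denominator = 1 − 0.4998 = 0.5002
φ_{22} = 0.0802 / 0.5002 = 0.160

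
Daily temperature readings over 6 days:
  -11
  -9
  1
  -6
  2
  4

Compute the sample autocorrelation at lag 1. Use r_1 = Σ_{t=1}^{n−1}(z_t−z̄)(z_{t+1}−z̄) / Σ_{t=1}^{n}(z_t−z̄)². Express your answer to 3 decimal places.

Mean z̄ = (-11 − 9 + 1 − 6 + 2 + 4)/6 = -3.1667
Deviations from mean: -7.8333, -5.8333, 4.1667, -2.8333, 5.1667, 7.1667
Numerator Σ_{t=1}^{5}(z_t−z̄)(z_{t+1}−z̄) = 31.9722
Denominator Σ(z_t−z̄)² = 198.8333
r_1 = 31.9722 / 198.8333 = 0.161

0.161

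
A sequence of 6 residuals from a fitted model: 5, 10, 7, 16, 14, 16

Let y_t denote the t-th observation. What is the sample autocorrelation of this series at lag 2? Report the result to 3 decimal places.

Mean ȳ = (5 + 10 + 7 + 16 + 14 + 16)/6 = 11.3333
Σ(y_t−ȳ)(y_{t+2}−ȳ) = (27.4444) + (-6.2222) + (-11.5556) + (21.7778) = 31.4444
Denominator Σ(y_t−ȳ)² = 111.3333
r_2 = 31.4444 / 111.3333 = 0.282

0.282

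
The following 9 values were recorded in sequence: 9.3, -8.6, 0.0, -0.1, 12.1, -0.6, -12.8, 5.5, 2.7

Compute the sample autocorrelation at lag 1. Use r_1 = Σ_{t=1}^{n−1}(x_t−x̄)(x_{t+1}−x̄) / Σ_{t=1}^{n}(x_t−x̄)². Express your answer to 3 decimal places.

-0.265

Mean x̄ = (9.3 − 8.6 + 0.0 − 0.1 + 12.1 − 0.6 − 12.8 + 5.5 + 2.7)/9 = 0.8333
Numerator Σ_{t=1}^{8}(x_t−x̄)(x_{t+1}−x̄) = -133.2644
Denominator Σ(x_t−x̄)² = 502.3600
r_1 = -133.2644 / 502.3600 = -0.265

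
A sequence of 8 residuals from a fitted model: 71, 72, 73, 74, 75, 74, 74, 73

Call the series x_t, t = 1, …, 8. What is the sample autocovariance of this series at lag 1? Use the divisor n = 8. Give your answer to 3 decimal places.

Mean x̄ = (71 + 72 + 73 + 74 + 75 + 74 + 74 + 73)/8 = 73.2500
Σ_{t=1}^{7}(x_t−x̄)(x_{t+1}−x̄) = 5.9375
γ_1 = 5.9375 / 8 = 0.742

0.742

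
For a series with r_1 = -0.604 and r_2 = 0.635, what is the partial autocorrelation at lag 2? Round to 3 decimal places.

0.425

φ_{22} = (r_2 − r_1²) / (1 − r_1²)
r_1² = (-0.604)² = 0.364816
Numerator = 0.635 − 0.3648 = 0.2702; denominator = 1 − 0.3648 = 0.6352
φ_{22} = 0.2702 / 0.6352 = 0.425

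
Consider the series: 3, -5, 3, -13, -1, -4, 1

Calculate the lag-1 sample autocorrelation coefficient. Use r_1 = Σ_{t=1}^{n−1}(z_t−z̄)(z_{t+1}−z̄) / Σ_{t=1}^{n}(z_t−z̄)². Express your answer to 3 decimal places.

-0.553

Mean z̄ = (3 − 5 + 3 − 13 − 1 − 4 + 1)/7 = -2.2857
Deviations from mean: 5.2857, -2.7143, 5.2857, -10.7143, 1.2857, -1.7143, 3.2857
Numerator Σ_{t=1}^{6}(z_t−z̄)(z_{t+1}−z̄) = -106.9388
Denominator Σ(z_t−z̄)² = 193.4286
r_1 = -106.9388 / 193.4286 = -0.553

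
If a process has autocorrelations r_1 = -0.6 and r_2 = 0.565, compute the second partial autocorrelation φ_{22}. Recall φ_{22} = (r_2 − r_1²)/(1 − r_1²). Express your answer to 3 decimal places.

0.320

φ_{22} = (r_2 − r_1²) / (1 − r_1²)
r_1² = (-0.6)² = 0.36
Numerator = 0.565 − 0.3600 = 0.2050; denominator = 1 − 0.3600 = 0.6400
φ_{22} = 0.2050 / 0.6400 = 0.320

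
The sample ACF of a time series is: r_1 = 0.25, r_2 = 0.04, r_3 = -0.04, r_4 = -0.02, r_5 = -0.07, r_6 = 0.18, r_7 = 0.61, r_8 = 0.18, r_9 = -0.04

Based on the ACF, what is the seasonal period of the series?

The largest autocorrelation is r_7 = 0.61; the remaining lags stay at or below 0.25. The elevated value at lag 1 (0.25), dropping to 0.04 at lag 2, reflects decaying short-term dependence rather than seasonality.
The dominant spike at lag 7 indicates a seasonal period of 7.

7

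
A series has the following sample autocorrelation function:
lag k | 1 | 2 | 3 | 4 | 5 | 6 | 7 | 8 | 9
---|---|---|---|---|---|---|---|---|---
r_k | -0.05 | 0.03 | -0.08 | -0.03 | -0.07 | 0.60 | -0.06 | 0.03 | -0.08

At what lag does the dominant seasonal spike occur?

The largest autocorrelation is r_6 = 0.60; the remaining lags stay at or below 0.03.
The dominant spike at lag 6 indicates a seasonal period of 6.

6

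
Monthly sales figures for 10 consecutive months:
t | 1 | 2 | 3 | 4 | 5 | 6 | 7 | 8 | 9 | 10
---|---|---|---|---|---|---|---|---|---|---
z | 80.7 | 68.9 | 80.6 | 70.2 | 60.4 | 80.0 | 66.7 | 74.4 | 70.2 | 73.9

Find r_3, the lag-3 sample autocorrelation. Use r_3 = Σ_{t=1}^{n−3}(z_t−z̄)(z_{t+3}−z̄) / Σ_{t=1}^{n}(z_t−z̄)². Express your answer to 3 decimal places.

0.130

Mean z̄ = (80.7 + 68.9 + 80.6 + 70.2 + 60.4 + 80.0 + 66.7 + 74.4 + 70.2 + 73.9)/10 = 72.6000
Σ(z_t−z̄)(z_{t+3}−z̄) = (-19.4400) + (45.1400) + (59.2000) + (14.1600) + (-21.9600) + (-17.7600) + (-7.6700) = 51.6700
Denominator Σ(z_t−z̄)² = 398.1600
r_3 = 51.6700 / 398.1600 = 0.130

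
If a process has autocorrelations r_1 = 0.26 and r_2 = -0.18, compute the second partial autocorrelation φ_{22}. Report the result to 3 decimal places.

-0.266

φ_{22} = (r_2 − r_1²) / (1 − r_1²)
r_1² = (0.26)² = 0.0676
Numerator = -0.18 − 0.0676 = -0.2476; denominator = 1 − 0.0676 = 0.9324
φ_{22} = -0.2476 / 0.9324 = -0.266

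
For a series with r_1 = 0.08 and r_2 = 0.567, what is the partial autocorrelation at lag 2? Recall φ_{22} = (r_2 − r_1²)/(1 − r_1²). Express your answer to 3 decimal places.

φ_{22} = (r_2 − r_1²) / (1 − r_1²)
r_1² = (0.08)² = 0.0064
Numerator = 0.567 − 0.0064 = 0.5606; denominator = 1 − 0.0064 = 0.9936
φ_{22} = 0.5606 / 0.9936 = 0.564

0.564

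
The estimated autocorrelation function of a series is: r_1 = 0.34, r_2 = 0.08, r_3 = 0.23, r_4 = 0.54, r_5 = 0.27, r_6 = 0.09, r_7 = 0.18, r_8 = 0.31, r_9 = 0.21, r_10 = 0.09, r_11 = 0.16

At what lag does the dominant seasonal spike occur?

4

The largest autocorrelation is r_4 = 0.54; the remaining lags stay at or below 0.34. The elevated value at lag 1 (0.34), dropping to 0.08 at lag 2, reflects decaying short-term dependence rather than seasonality.
The dominant spike at lag 4 indicates a seasonal period of 4.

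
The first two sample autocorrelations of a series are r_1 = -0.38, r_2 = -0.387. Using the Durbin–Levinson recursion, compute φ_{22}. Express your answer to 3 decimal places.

φ_{22} = (r_2 − r_1²) / (1 − r_1²)
r_1² = (-0.38)² = 0.1444
Numerator = -0.387 − 0.1444 = -0.5314; denominator = 1 − 0.1444 = 0.8556
φ_{22} = -0.5314 / 0.8556 = -0.621

-0.621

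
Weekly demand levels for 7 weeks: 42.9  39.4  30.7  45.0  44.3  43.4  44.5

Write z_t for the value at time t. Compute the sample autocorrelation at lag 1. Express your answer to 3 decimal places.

Mean z̄ = (42.9 + 39.4 + 30.7 + 45.0 + 44.3 + 43.4 + 44.5)/7 = 41.4571
Deviations from mean: 1.4429, -2.0571, -10.7571, 3.5429, 2.8429, 1.9429, 3.0429
Σ(z_t−z̄)(z_{t+1}−z̄) = (-2.9682) + (22.1290) + (-38.1110) + (10.0718) + (5.5233) + (5.9118) = 2.5567
Denominator Σ(z_t−z̄)² = 155.6971
r_1 = 2.5567 / 155.6971 = 0.016

0.016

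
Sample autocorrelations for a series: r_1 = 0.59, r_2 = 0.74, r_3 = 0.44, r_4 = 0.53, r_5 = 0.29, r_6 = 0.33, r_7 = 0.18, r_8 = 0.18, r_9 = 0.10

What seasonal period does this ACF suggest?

The largest autocorrelation is r_2 = 0.74; the remaining lags stay at or below 0.59.
The dominant spike at lag 2 indicates a seasonal period of 2.

2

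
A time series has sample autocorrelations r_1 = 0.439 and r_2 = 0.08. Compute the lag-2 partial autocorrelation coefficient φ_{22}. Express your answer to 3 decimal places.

φ_{22} = (r_2 − r_1²) / (1 − r_1²)
r_1² = (0.439)² = 0.192721
Numerator = 0.08 − 0.1927 = -0.1127; denominator = 1 − 0.1927 = 0.8073
φ_{22} = -0.1127 / 0.8073 = -0.140

-0.140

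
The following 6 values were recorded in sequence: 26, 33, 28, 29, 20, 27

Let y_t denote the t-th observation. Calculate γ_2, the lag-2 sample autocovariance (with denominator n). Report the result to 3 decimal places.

Mean ȳ = (26 + 33 + 28 + 29 + 20 + 27)/6 = 27.1667
Deviations: -1.1667, 5.8333, 0.8333, 1.8333, -7.1667, -0.1667
Σ_{t=1}^{4}(y_t−ȳ)(y_{t+2}−ȳ) = 3.4444
γ_2 = 3.4444 / 6 = 0.574

0.574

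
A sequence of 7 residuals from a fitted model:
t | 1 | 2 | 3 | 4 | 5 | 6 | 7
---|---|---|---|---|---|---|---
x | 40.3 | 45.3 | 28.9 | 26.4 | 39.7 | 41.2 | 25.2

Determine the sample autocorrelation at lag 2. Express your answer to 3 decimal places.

-0.614

Mean x̄ = (40.3 + 45.3 + 28.9 + 26.4 + 39.7 + 41.2 + 25.2)/7 = 35.2857
Σ(x_t−x̄)(x_{t+2}−x̄) = (-32.0198) + (-88.9841) + (-28.1884) + (-52.5527) + (-44.5212) = -246.2661
Denominator Σ(x_t−x̄)² = 401.3486
r_2 = -246.2661 / 401.3486 = -0.614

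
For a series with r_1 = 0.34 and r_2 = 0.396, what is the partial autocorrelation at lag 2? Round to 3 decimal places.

φ_{22} = (r_2 − r_1²) / (1 − r_1²)
r_1² = (0.34)² = 0.1156
Numerator = 0.396 − 0.1156 = 0.2804; denominator = 1 − 0.1156 = 0.8844
φ_{22} = 0.2804 / 0.8844 = 0.317

0.317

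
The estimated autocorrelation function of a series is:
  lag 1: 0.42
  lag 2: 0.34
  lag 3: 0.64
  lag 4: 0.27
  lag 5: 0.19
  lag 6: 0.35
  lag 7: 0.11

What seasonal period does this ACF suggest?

3

The largest autocorrelation is r_3 = 0.64; the remaining lags stay at or below 0.42. The elevated value at lag 1 (0.42), dropping to 0.34 at lag 2, reflects decaying short-term dependence rather than seasonality.
The dominant spike at lag 3 indicates a seasonal period of 3.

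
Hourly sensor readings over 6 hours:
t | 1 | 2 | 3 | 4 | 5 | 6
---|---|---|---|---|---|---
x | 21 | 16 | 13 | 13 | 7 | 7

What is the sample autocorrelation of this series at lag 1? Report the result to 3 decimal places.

Mean x̄ = (21 + 16 + 13 + 13 + 7 + 7)/6 = 12.8333
Σ(x_t−x̄)(x_{t+1}−x̄) = (25.8611) + (0.5278) + (0.0278) + (-0.9722) + (34.0278) = 59.4722
Denominator Σ(x_t−x̄)² = 144.8333
r_1 = 59.4722 / 144.8333 = 0.411

0.411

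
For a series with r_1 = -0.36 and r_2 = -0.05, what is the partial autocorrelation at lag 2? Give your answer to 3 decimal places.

φ_{22} = (r_2 − r_1²) / (1 − r_1²)
r_1² = (-0.36)² = 0.1296
Numerator = -0.05 − 0.1296 = -0.1796; denominator = 1 − 0.1296 = 0.8704
φ_{22} = -0.1796 / 0.8704 = -0.206

-0.206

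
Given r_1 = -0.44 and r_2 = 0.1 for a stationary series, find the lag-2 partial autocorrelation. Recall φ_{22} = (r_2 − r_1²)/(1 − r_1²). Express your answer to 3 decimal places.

φ_{22} = (r_2 − r_1²) / (1 − r_1²)
r_1² = (-0.44)² = 0.1936
Numerator = 0.1 − 0.1936 = -0.0936; denominator = 1 − 0.1936 = 0.8064
φ_{22} = -0.0936 / 0.8064 = -0.116

-0.116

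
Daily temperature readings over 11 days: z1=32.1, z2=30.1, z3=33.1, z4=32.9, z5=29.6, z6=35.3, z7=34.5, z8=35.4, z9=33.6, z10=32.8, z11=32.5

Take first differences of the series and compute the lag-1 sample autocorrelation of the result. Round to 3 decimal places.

-0.487

First differences Δz: -2.0, 3.0, -0.2, -3.3, 5.7, -0.8, 0.9, -1.8, -0.8, -0.3
Mean of differences = 0.0400
Numerator Σ(Δz_t−Δz̄)(Δz_{t+1}−Δz̄) = -30.0796
Denominator Σ(Δz_t−Δz̄)² = 61.8240
r_1(Δz) = -30.0796 / 61.8240 = -0.487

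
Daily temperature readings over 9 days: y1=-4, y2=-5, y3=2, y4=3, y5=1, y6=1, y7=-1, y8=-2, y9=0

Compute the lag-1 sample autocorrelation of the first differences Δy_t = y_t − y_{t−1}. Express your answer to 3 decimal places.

First differences Δy: -1, 7, 1, -2, 0, -2, -1, 2
Mean of differences = 0.5000
Numerator Σ(Δy_t−Δȳ)(Δy_{t+1}−Δȳ) = -3.7500
Denominator Σ(Δy_t−Δȳ)² = 62.0000
r_1(Δy) = -3.7500 / 62.0000 = -0.060

-0.060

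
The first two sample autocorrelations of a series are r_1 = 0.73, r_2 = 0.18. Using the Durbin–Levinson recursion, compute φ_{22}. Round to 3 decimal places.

φ_{22} = (r_2 − r_1²) / (1 − r_1²)
r_1² = (0.73)² = 0.5329
Numerator = 0.18 − 0.5329 = -0.3529; denominator = 1 − 0.5329 = 0.4671
φ_{22} = -0.3529 / 0.4671 = -0.756

-0.756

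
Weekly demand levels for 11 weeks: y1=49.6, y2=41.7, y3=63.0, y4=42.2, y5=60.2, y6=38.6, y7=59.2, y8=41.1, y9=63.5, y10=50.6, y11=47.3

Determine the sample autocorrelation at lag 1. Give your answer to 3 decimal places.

Mean ȳ = (49.6 + 41.7 + 63.0 + 42.2 + 60.2 + 38.6 + 59.2 + 41.1 + 63.5 + 50.6 + 47.3)/11 = 50.6364
Numerator Σ_{t=1}^{10}(y_t−ȳ)(y_{t+1}−ȳ) = -709.0822
Denominator Σ(y_t−ȳ)² = 882.1855
r_1 = -709.0822 / 882.1855 = -0.804

-0.804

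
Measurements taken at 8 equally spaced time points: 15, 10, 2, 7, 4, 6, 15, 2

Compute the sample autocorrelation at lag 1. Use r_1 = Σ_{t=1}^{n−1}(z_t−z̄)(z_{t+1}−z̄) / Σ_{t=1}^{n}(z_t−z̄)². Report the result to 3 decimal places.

Mean z̄ = (15 + 10 + 2 + 7 + 4 + 6 + 15 + 2)/8 = 7.6250
Deviations from mean: 7.3750, 2.3750, -5.6250, -0.6250, -3.6250, -1.6250, 7.3750, -5.6250
Numerator Σ_{t=1}^{7}(z_t−z̄)(z_{t+1}−z̄) = -37.6406
Denominator Σ(z_t−z̄)² = 193.8750
r_1 = -37.6406 / 193.8750 = -0.194

-0.194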